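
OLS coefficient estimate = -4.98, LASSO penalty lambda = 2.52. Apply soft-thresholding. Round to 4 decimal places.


Check: |-4.98| = 4.98 vs lambda = 2.52.
Since |beta| > lambda, coefficient = sign(beta)*(|beta| - lambda) = -2.4600.
Soft-thresholded coefficient = -2.4600.

-2.4600


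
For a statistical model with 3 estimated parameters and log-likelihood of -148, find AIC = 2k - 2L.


Compute:
2k = 2*3 = 6.
-2*loglik = -2*(-148) = 296.
AIC = 6 + 296 = 302.

302


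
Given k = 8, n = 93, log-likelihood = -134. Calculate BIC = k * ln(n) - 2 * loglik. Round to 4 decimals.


Compute k*ln(n) = 8*ln(93) = 8*4.532599 = 36.260792.
Then -2*loglik = 268.
BIC = 36.260792 + 268 = 304.260792, which rounds to 304.2608.

304.2608


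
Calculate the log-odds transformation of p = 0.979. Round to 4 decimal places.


1 - p = 0.021.
p/(1-p) = 46.6190.
logit = ln(46.6190) = 3.8420.

3.8420


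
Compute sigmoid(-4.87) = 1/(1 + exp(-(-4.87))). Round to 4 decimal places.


exp(4.8700) = 130.3209.
1 + exp(-z) = 131.3209.
sigmoid = 1/131.3209 = 0.0076.

0.0076


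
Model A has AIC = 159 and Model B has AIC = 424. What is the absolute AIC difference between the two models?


Absolute difference = |159 - 424| = 265.
The model with lower AIC (A) is preferred.

265


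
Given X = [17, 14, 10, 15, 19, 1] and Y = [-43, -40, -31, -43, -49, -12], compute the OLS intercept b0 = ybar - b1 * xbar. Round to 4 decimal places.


First find the slope: b1 = -2.0430.
Means: xbar = 12.6667, ybar = -36.3333.
b0 = ybar - b1 * xbar = -36.3333 - -2.0430 * 12.6667 = -10.4554.

-10.4554


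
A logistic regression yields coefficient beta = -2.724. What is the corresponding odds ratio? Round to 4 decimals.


Odds ratio = exp(beta) = exp(-2.724).
= 0.0656.

0.0656


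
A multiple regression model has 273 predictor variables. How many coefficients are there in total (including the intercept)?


Including the intercept, the model has 273 predictor coefficients + 1 intercept.
Total = 274.

274


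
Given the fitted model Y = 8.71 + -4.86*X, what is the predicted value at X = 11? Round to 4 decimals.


Plug X = 11 into Y = 8.71 + -4.86*X:
Y = 8.71 + -53.4600 = -44.7500.

-44.7500


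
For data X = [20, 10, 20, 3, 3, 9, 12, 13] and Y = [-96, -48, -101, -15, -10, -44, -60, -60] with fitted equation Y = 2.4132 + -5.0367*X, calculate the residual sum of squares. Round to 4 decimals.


Predicted values from Y = 2.4132 + -5.0367*X.
Residuals: [2.3208, -0.0462, -2.6792, -2.3031, 2.6969, -1.0829, -1.9728, 3.0639].
SSres = 39.5960.

39.5960


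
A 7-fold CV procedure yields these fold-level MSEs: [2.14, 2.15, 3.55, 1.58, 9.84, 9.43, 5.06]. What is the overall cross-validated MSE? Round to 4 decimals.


Add all fold MSEs: 33.7500.
Divide by k = 7: 33.7500/7 = 4.8214.

4.8214


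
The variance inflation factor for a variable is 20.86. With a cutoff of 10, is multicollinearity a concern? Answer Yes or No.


Check: VIF = 20.86 vs threshold = 10.
Since 20.86 >= 10, the answer is Yes.

Yes


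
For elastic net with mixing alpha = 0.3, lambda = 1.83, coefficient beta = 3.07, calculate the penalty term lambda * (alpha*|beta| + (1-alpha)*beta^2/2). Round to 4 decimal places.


Compute:
L1 = 0.3 * 3.07 = 0.9210.
L2 = 0.7 * 3.07^2 / 2 = 3.2987.
Penalty = 1.83 * (0.9210 + 3.2987) = 7.7221.

7.7221


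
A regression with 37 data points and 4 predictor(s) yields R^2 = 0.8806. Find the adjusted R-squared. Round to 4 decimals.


Plug in: Adj R^2 = 1 - (1 - 0.8806) * 36/32.
= 1 - 0.1194 * 36/32
= 1 - 4.2984 / 32
= 1 - 0.1343 = 0.8657.

0.8657


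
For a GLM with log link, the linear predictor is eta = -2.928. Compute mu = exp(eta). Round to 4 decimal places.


Apply the inverse link:
mu = e^-2.928 = 0.0535.

0.0535


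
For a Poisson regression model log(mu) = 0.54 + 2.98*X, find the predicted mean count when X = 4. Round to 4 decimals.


eta = 0.54 + 2.98 * 4 = 12.4600.
mu = exp(12.4600) = 257815.6310.

257815.6310


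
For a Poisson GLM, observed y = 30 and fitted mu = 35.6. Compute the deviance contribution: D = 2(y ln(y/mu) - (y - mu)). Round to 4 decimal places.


Compute y*ln(y/mu) = 30*ln(30/35.6) = 30*-0.171148 = -5.134440.
y - mu = -5.6.
D = 2*(-5.134440 - (-5.6)) = 0.931120, which rounds to 0.9311.

0.9311


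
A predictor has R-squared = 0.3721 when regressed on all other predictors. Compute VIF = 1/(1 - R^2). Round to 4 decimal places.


VIF = 1 / (1 - 0.3721).
= 1 / 0.6279 = 1.5926.

1.5926


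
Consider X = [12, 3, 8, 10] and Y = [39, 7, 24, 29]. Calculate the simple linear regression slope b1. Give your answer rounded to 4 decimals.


Calculate xbar = 8.2500, ybar = 24.7500.
S_xx = 44.7500, S_xy = 154.2500.
Using b1 = S_xy / S_xx = 154.2500 / 44.7500, we get b1 = 3.4469.

3.4469


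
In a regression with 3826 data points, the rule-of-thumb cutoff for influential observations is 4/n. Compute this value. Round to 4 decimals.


The threshold is 4/n.
4/3826 = 0.0010.

0.0010


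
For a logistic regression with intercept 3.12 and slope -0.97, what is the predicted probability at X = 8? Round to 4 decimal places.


Linear predictor: z = 3.12 + -0.97 * 8 = -4.6400.
P = 1/(1 + exp(4.6400)) = 1/(1 + 103.5443) = 0.0096.

0.0096


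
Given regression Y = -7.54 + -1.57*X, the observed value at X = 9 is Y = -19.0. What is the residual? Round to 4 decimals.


Fitted value at X = 9 is yhat = -7.54 + -1.57*9 = -21.6700.
Residual = -19.0 - -21.6700 = 2.6700.

2.6700


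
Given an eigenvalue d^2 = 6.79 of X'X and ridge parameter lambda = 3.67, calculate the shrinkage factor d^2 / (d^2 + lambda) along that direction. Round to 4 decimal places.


Denominator = d^2 + lambda = 6.79 + 3.67 = 10.4600.
Shrinkage = 6.79 / 10.4600 = 0.6491.

0.6491


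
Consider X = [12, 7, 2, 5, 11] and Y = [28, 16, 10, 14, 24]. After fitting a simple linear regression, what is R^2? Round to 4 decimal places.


Fit the OLS line: b0 = 5.4393, b1 = 1.7514.
SSres = 6.9249.
SStot = 219.2000.
R^2 = 1 - 6.9249/219.2000 = 0.9684.

0.9684


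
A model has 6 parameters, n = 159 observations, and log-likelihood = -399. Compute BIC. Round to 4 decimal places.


Compute k*ln(n) = 6*ln(159) = 6*5.068904 = 30.413424.
Then -2*loglik = 798.
BIC = 30.413424 + 798 = 828.413424, which rounds to 828.4134.

828.4134


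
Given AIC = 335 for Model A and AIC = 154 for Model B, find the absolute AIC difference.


Compute |335 - 154| = 181.
Model B has the smaller AIC.

181


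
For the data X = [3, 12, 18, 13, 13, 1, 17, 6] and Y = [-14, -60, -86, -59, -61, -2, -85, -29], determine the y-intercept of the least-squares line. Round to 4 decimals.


The slope is b1 = -4.9397.
Sample means are xbar = 10.3750 and ybar = -49.5000.
Intercept: b0 = -49.5000 - (-4.9397)(10.3750) = 1.7494.

1.7494


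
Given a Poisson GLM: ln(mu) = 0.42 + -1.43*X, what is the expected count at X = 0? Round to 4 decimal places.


Linear predictor: eta = 0.42 + (-1.43)(0) = 0.4200.
Expected count: mu = exp(0.4200) = 1.5220.

1.5220


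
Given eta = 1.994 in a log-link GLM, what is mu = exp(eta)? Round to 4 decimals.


The inverse log link gives:
mu = exp(1.994) = 7.3449.

7.3449


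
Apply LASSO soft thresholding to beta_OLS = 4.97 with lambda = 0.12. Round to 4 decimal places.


Check: |4.97| = 4.97 vs lambda = 0.12.
Since |beta| > lambda, coefficient = sign(beta)*(|beta| - lambda) = 4.8500.
Soft-thresholded coefficient = 4.8500.

4.8500


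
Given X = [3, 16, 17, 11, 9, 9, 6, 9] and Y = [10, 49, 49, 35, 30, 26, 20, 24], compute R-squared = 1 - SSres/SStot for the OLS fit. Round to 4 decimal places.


Fit the OLS line: b0 = 1.6737, b1 = 2.8701.
SSres = 29.2776.
SStot = 1297.8750.
R^2 = 1 - 29.2776/1297.8750 = 0.9774.

0.9774


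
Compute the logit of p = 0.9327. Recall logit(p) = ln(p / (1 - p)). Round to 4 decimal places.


The odds are p/(1-p) = 0.9327 / 0.0673 = 13.8588.
logit(p) = ln(13.8588) = 2.6289.

2.6289


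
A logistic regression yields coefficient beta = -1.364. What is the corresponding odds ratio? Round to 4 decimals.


Odds ratio = exp(beta) = exp(-1.364).
= 0.2556.

0.2556


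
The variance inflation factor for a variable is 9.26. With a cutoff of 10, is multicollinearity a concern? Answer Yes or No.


Check: VIF = 9.26 vs threshold = 10.
Since 9.26 < 10, the answer is No.

No


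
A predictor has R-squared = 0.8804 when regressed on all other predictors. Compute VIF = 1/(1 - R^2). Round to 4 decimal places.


Denominator: 1 - 0.8804 = 0.1196.
VIF = 1 / 0.1196 = 8.3612.

8.3612


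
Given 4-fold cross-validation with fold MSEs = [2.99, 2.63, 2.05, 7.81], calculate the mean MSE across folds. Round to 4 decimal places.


Add all fold MSEs: 15.4800.
Divide by k = 4: 15.4800/4 = 3.8700.

3.8700


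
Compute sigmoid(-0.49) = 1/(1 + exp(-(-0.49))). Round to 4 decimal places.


First, exp(0.4900) = 1.6323.
Then sigma(z) = 1/(1 + 1.6323) = 0.3799.

0.3799


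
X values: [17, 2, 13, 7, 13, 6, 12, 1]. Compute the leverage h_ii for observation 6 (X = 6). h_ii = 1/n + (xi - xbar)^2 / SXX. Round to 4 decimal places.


Mean of X: xbar = 8.8750.
SXX = 230.8750.
For X = 6: h = 1/8 + (6 - 8.8750)^2/230.8750 = 0.1608.

0.1608


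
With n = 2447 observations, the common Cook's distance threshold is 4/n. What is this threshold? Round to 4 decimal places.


Cook's distance cutoff = 4/n = 4/2447.
= 0.0016.

0.0016


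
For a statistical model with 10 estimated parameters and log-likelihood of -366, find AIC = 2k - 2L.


AIC = 2k - 2*loglik = 2(10) - 2(-366).
= 20 + 732 = 752.

752


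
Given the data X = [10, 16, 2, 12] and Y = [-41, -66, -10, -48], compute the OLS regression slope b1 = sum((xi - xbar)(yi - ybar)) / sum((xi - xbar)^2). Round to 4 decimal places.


Calculate xbar = 10.0000, ybar = -41.2500.
S_xx = 104.0000, S_xy = -412.0000.
Using b1 = S_xy / S_xx = -412.0000 / 104.0000, we get b1 = -3.9615.

-3.9615


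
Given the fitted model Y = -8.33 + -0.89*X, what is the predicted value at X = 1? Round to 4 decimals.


Substitute X = 1 into the equation:
Y = -8.33 + -0.89 * 1 = -8.33 + -0.8900 = -9.2200.

-9.2200


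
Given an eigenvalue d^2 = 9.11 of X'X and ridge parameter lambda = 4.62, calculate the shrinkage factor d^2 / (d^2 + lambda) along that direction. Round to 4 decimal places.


Compute the denominator: 9.11 + 4.62 = 13.7300.
Shrinkage factor = 9.11 / 13.7300 = 0.6635.

0.6635


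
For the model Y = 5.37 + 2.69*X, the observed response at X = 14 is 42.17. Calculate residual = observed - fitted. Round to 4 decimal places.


Fitted value at X = 14 is yhat = 5.37 + 2.69*14 = 43.0300.
Residual = 42.17 - 43.0300 = -0.8600.

-0.8600


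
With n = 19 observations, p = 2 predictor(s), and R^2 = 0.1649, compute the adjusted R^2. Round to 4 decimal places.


Plug in: Adj R^2 = 1 - (1 - 0.1649) * 18/16.
= 1 - 0.8351 * 18/16
= 1 - 15.0318 / 16
= 1 - 0.9395 = 0.0605.

0.0605


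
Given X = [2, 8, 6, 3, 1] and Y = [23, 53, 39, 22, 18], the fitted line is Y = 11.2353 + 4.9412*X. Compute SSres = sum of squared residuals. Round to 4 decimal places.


Predicted values from Y = 11.2353 + 4.9412*X.
Residuals: [1.8823, 2.2351, -1.8825, -4.0589, 1.8235].
SSres = 31.8824.

31.8824


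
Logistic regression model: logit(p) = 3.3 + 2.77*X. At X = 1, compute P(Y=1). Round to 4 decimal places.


Compute z = 3.3 + (2.77)(1) = 6.0700.
exp(-z) = 0.0023.
P = 1/(1 + 0.0023) = 0.9977.

0.9977


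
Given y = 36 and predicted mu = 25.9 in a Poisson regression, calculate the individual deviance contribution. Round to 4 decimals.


First: ln(36/25.9) = 0.329276.
Then: 36 * 0.329276 = 11.853936.
y - mu = 36 - 25.9 = 10.1.
D = 2(11.853936 - 10.1) = 3.507872, which rounds to 3.5079.

3.5079


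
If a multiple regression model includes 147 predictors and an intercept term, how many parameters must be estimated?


Including the intercept, the model has 147 predictor coefficients + 1 intercept.
Total = 148.

148


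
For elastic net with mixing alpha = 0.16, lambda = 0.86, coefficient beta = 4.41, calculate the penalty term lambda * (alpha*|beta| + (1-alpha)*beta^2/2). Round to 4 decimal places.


Compute:
L1 = 0.16 * 4.41 = 0.7056.
L2 = 0.84 * 4.41^2 / 2 = 8.1682.
Penalty = 0.86 * (0.7056 + 8.1682) = 7.6315.

7.6315


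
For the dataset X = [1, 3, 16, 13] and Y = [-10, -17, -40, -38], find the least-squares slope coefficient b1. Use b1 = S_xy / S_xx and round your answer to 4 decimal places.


The sample means are xbar = 8.2500 and ybar = -26.2500.
Compute S_xx = 162.7500 and S_xy = -328.7500.
Slope b1 = S_xy / S_xx = -328.7500 / 162.7500 = -2.0200.

-2.0200


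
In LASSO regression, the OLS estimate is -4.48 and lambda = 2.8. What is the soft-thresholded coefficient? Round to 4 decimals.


|beta_OLS| = 4.48.
lambda = 2.8.
Since |beta| > lambda, coefficient = sign(beta)*(|beta| - lambda) = -1.6800.
Result = -1.6800.

-1.6800


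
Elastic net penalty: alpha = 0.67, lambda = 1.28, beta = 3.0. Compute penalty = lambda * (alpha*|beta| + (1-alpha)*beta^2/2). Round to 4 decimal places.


alpha * |beta| = 0.67 * 3.0 = 2.0100.
(1-alpha) * beta^2/2 = 0.33 * 9.0000/2 = 1.4850.
Total = 1.28 * (2.0100 + 1.4850) = 4.4736.

4.4736


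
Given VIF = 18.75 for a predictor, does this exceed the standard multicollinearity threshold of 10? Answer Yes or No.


Check: VIF = 18.75 vs threshold = 10.
Since 18.75 >= 10, the answer is Yes.

Yes


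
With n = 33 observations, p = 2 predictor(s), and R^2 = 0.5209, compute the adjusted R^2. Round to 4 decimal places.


Adjusted R^2 = 1 - (1 - R^2) * (n-1)/(n-p-1).
(1 - R^2) = 0.4791.
(n-1)/(n-p-1) = 32/30.
(1 - R^2) * (n-1) = 0.4791 * 32 = 15.3312.
Divide by (n-p-1): 15.3312 / 30 = 0.5110.
Adj R^2 = 1 - 0.5110 = 0.4890.

0.4890


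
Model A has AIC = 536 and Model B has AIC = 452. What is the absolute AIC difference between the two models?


Absolute difference = |536 - 452| = 84.
The model with lower AIC (B) is preferred.

84


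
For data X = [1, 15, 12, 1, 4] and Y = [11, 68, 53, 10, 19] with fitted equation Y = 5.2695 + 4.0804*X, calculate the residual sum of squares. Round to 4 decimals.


For each point, residual = actual - predicted.
Residuals: [1.6501, 1.5245, -1.2343, 0.6501, -2.5911].
Sum of squared residuals = 13.7069.

13.7069


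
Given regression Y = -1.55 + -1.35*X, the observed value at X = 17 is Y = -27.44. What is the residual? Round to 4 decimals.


Predicted = -1.55 + -1.35 * 17 = -24.5000.
Residual = -27.44 - -24.5000 = -2.9400.

-2.9400


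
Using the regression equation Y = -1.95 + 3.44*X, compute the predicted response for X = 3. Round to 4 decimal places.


Substitute X = 3 into the equation:
Y = -1.95 + 3.44 * 3 = -1.95 + 10.3200 = 8.3700.

8.3700


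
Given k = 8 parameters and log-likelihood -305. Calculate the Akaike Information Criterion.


AIC = 2k - 2*loglik = 2(8) - 2(-305).
= 16 + 610 = 626.

626


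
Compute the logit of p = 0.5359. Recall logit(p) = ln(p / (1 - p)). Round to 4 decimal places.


1 - p = 0.4641.
p/(1-p) = 1.1547.
logit = ln(1.1547) = 0.1438.

0.1438


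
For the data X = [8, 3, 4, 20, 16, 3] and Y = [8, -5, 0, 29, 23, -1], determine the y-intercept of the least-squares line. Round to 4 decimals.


The slope is b1 = 1.8955.
Sample means are xbar = 9.0000 and ybar = 9.0000.
Intercept: b0 = 9.0000 - (1.8955)(9.0000) = -8.0597.

-8.0597


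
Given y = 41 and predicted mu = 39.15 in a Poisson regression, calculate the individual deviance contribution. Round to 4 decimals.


y/mu = 41/39.15 = 1.047254 (approx.), and ln(41/39.15) = 0.046172.
y * ln(y/mu) = 41 * 0.046172 = 1.893052.
y - mu = 1.85.
D = 2 * (1.893052 - 1.85) = 0.086104, which rounds to 0.0861.

0.0861


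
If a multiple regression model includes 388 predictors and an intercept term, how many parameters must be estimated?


Including the intercept, the model has 388 predictor coefficients + 1 intercept.
Total = 389.

389


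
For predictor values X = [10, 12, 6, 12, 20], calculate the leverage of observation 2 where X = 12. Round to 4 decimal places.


Mean of X: xbar = 12.0000.
SXX = 104.0000.
For X = 12: h = 1/5 + (12 - 12.0000)^2/104.0000 = 0.2000.

0.2000


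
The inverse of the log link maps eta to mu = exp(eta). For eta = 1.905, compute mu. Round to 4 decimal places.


The inverse log link gives:
mu = exp(1.905) = 6.7194.

6.7194


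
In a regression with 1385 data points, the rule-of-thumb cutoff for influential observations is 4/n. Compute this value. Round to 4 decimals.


Using the rule of thumb:
Threshold = 4 / 1385 = 0.0029.

0.0029


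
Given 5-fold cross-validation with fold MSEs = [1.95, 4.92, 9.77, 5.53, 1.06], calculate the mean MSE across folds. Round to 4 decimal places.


Total MSE across folds = 23.2300.
CV-MSE = 23.2300/5 = 4.6460.

4.6460


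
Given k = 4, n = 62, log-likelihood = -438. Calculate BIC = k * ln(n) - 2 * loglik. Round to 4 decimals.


Compute k*ln(n) = 4*ln(62) = 4*4.127134 = 16.508536.
Then -2*loglik = 876.
BIC = 16.508536 + 876 = 892.508536, which rounds to 892.5085.

892.5085


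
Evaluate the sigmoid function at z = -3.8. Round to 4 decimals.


First, exp(3.8000) = 44.7012.
Then sigma(z) = 1/(1 + 44.7012) = 0.0219.

0.0219


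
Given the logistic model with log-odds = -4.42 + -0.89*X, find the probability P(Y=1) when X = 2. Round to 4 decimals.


z = -4.42 + -0.89 * 2 = -6.2000.
Sigmoid: P = 1 / (1 + exp(6.2000)) = 0.0020.

0.0020


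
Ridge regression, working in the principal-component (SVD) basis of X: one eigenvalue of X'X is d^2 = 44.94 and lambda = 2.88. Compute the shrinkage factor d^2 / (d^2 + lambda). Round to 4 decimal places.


Denominator = d^2 + lambda = 44.94 + 2.88 = 47.8200.
Shrinkage = 44.94 / 47.8200 = 0.9398.

0.9398


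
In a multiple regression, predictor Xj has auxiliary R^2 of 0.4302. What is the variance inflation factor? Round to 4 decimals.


Using VIF = 1/(1 - R^2_j):
1 - 0.4302 = 0.5698.
VIF = 1.7550.

1.7550


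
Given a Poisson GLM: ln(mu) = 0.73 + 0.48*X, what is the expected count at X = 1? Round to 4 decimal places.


eta = 0.73 + 0.48 * 1 = 1.2100.
mu = exp(1.2100) = 3.3535.

3.3535


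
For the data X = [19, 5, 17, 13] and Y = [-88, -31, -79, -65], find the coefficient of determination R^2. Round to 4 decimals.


The fitted line is Y = -11.2217 + -4.0391*X.
SSres = 2.5739, SStot = 1878.7500.
R^2 = 1 - SSres/SStot = 0.9986.

0.9986


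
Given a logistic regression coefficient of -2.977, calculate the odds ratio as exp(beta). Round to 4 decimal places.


exp(-2.977) = 0.0509.
So the odds ratio is 0.0509.

0.0509


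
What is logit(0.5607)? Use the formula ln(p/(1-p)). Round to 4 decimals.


1 - p = 0.4393.
p/(1-p) = 1.2763.
logit = ln(1.2763) = 0.2440.

0.2440


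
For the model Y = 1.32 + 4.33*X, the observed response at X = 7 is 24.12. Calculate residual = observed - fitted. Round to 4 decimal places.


Predicted = 1.32 + 4.33 * 7 = 31.6300.
Residual = 24.12 - 31.6300 = -7.5100.

-7.5100


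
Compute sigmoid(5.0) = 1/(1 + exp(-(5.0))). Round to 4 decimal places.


exp(-5.0000) = 0.0067.
1 + exp(-z) = 1.0067.
sigmoid = 1/1.0067 = 0.9933.

0.9933


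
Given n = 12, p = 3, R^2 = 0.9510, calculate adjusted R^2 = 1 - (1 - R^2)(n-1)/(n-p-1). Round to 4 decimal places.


Plug in: Adj R^2 = 1 - (1 - 0.9510) * 11/8.
= 1 - 0.0490 * 11/8
= 1 - 0.5390 / 8
= 1 - 0.0674 = 0.9326.

0.9326


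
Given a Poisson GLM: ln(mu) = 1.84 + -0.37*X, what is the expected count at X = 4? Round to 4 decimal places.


Linear predictor: eta = 1.84 + (-0.37)(4) = 0.3600.
Expected count: mu = exp(0.3600) = 1.4333.

1.4333


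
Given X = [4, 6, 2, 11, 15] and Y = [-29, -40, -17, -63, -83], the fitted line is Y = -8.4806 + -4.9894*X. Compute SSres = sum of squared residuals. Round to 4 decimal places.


Compute predicted values, then residuals = yi - yhat_i.
Residuals: [-0.5618, -1.5830, 1.4594, 0.3640, 0.3216].
SSres = sum(residual^2) = 5.1873.

5.1873


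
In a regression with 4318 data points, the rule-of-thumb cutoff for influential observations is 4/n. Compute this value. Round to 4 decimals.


Using the rule of thumb:
Threshold = 4 / 4318 = 0.0009.

0.0009


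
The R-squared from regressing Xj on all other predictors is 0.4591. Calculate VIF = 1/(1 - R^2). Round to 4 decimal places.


Using VIF = 1/(1 - R^2_j):
1 - 0.4591 = 0.5409.
VIF = 1.8488.

1.8488


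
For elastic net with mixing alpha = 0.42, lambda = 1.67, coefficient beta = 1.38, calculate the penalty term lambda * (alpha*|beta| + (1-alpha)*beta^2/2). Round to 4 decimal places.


L1 component = 0.42 * |1.38| = 0.5796.
L2 component = 0.58 * 1.38^2 / 2 = 0.5523.
Penalty = 1.67 * (0.5796 + 0.5523) = 1.67 * 1.1319 = 1.8902.

1.8902


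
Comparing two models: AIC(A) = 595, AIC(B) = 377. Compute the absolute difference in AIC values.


Compute |595 - 377| = 218.
Model B has the smaller AIC.

218


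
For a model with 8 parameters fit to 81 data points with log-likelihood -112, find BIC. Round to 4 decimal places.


ln(81) = 4.394449.
k * ln(n) = 8 * 4.394449 = 35.155592.
-2L = 224.
BIC = 35.155592 + 224 = 259.155592, which rounds to 259.1556.

259.1556


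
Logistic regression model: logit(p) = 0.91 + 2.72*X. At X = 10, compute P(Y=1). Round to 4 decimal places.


z = 0.91 + 2.72 * 10 = 28.1100.
Sigmoid: P = 1 / (1 + exp(-28.1100)) = 1.0000.

1.0000


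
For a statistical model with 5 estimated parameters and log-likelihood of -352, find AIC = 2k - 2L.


AIC = 2k - 2*loglik = 2(5) - 2(-352).
= 10 + 704 = 714.

714


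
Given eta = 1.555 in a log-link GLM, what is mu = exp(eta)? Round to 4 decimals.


Apply the inverse link:
mu = e^1.555 = 4.7351.

4.7351


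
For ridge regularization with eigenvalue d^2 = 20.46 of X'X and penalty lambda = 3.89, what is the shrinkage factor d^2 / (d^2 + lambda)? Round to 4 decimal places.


Compute the denominator: 20.46 + 3.89 = 24.3500.
Shrinkage factor = 20.46 / 24.3500 = 0.8402.

0.8402


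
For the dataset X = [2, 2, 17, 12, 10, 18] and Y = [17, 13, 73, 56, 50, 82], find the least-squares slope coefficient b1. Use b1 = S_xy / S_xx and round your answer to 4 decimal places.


First compute the means: xbar = 10.1667, ybar = 48.5000.
Then S_xx = sum((xi - xbar)^2) = 244.8333.
S_xy = sum((xi - xbar)(yi - ybar)) = 990.5000.
b1 = S_xy / S_xx = 990.5000 / 244.8333 = 4.0456.

4.0456


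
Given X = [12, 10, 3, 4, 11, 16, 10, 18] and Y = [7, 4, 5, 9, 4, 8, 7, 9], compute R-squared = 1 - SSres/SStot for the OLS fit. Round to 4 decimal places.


The fitted line is Y = 5.3684 + 0.1197*X.
SSres = 27.1822, SStot = 29.8750.
R^2 = 1 - SSres/SStot = 0.0901.

0.0901


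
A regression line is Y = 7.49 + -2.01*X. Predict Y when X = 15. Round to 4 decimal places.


Predicted value:
Y = 7.49 + (-2.01)(15) = 7.49 + -30.1500 = -22.6600.

-22.6600


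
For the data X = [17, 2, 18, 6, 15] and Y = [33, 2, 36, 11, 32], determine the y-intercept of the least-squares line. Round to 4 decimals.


First find the slope: b1 = 2.1277.
Means: xbar = 11.6000, ybar = 22.8000.
b0 = ybar - b1 * xbar = 22.8000 - 2.1277 * 11.6000 = -1.8811.

-1.8811


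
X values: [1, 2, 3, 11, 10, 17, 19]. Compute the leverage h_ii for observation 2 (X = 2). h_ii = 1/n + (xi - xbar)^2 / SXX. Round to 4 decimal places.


n = 7, xbar = 9.0000.
SXX = sum((xi - xbar)^2) = 318.0000.
h = 1/7 + (2 - 9.0000)^2 / 318.0000 = 0.2969.

0.2969


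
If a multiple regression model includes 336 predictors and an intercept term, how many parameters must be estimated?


Including the intercept, the model has 336 predictor coefficients + 1 intercept.
Total = 337.

337


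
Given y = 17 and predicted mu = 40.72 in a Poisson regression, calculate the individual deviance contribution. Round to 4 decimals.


y/mu = 17/40.72 = 0.417485 (approx.), and ln(17/40.72) = -0.873506.
y * ln(y/mu) = 17 * -0.873506 = -14.849602.
y - mu = -23.72.
D = 2 * (-14.849602 - -23.72) = 17.740796, which rounds to 17.7408.

17.7408


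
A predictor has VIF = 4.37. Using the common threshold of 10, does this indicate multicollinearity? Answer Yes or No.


Check: VIF = 4.37 vs threshold = 10.
Since 4.37 < 10, the answer is No.

No


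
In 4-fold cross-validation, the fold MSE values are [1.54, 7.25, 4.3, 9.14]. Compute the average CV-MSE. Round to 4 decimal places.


Add all fold MSEs: 22.2300.
Divide by k = 4: 22.2300/4 = 5.5575.

5.5575


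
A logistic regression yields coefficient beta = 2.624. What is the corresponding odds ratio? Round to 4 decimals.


exp(2.624) = 13.7908.
So the odds ratio is 13.7908.

13.7908


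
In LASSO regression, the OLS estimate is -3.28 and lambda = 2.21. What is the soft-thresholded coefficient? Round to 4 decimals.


Absolute value: |-3.28| = 3.28.
Compare to lambda = 2.21.
Since |beta| > lambda, coefficient = sign(beta)*(|beta| - lambda) = -1.0700.

-1.0700


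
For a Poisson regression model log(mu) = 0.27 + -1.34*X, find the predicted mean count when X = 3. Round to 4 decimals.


eta = 0.27 + -1.34 * 3 = -3.7500.
mu = exp(-3.7500) = 0.0235.

0.0235


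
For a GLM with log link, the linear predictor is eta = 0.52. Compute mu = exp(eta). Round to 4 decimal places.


The inverse log link gives:
mu = exp(0.52) = 1.6820.

1.6820


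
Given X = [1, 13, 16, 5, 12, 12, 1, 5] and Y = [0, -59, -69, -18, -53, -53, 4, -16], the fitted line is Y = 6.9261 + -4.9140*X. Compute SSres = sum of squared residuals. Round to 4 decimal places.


Compute predicted values, then residuals = yi - yhat_i.
Residuals: [-2.0121, -2.0441, 2.6979, -0.3561, -0.9581, -0.9581, 1.9879, 1.6439].
SSres = sum(residual^2) = 24.1224.

24.1224


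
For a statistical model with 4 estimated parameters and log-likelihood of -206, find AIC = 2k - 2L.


Compute:
2k = 2*4 = 8.
-2*loglik = -2*(-206) = 412.
AIC = 8 + 412 = 420.

420


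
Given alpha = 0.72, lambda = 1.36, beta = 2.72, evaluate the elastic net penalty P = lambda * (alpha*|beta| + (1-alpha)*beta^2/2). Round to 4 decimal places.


L1 component = 0.72 * |2.72| = 1.9584.
L2 component = 0.28 * 2.72^2 / 2 = 1.0358.
Penalty = 1.36 * (1.9584 + 1.0358) = 1.36 * 2.9942 = 4.0721.

4.0721


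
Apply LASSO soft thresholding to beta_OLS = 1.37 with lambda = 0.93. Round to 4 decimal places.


Check: |1.37| = 1.37 vs lambda = 0.93.
Since |beta| > lambda, coefficient = sign(beta)*(|beta| - lambda) = 0.4400.
Soft-thresholded coefficient = 0.4400.

0.4400


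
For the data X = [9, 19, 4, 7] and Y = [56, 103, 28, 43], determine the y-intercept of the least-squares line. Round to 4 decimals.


Compute b1 = 4.9822 from the OLS formula.
With xbar = 9.7500 and ybar = 57.5000, the intercept is:
b0 = 57.5000 - 4.9822 * 9.7500 = 8.9231.

8.9231


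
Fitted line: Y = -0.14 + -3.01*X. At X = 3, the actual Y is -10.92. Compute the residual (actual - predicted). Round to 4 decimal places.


Fitted value at X = 3 is yhat = -0.14 + -3.01*3 = -9.1700.
Residual = -10.92 - -9.1700 = -1.7500.

-1.7500


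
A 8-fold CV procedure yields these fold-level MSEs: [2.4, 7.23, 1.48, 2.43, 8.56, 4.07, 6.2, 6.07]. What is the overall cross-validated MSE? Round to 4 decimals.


Add all fold MSEs: 38.4400.
Divide by k = 8: 38.4400/8 = 4.8050.

4.8050


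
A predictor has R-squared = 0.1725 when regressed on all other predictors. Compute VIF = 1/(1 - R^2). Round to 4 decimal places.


VIF = 1 / (1 - 0.1725).
= 1 / 0.8275 = 1.2085.

1.2085


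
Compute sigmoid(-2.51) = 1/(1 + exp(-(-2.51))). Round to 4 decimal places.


Compute exp(2.5100) = 12.3049.
Sigmoid = 1 / (1 + 12.3049) = 1 / 13.3049 = 0.0752.

0.0752


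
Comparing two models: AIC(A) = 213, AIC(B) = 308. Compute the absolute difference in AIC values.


|AIC_A - AIC_B| = |213 - 308| = 95.
Model A is preferred (lower AIC).

95


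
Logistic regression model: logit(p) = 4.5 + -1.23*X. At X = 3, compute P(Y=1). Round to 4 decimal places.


z = 4.5 + -1.23 * 3 = 0.8100.
Sigmoid: P = 1 / (1 + exp(-0.8100)) = 0.6921.

0.6921


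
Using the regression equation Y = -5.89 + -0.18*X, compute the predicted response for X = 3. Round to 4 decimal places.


Predicted value:
Y = -5.89 + (-0.18)(3) = -5.89 + -0.5400 = -6.4300.

-6.4300


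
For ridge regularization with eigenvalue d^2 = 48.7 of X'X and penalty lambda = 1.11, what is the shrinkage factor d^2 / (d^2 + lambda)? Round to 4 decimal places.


Compute the denominator: 48.7 + 1.11 = 49.8100.
Shrinkage factor = 48.7 / 49.8100 = 0.9777.

0.9777


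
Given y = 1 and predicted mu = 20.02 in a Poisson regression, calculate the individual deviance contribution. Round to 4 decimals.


y/mu = 1/20.02 = 0.049950 (approx.), and ln(1/20.02) = -2.996732.
y * ln(y/mu) = 1 * -2.996732 = -2.996732.
y - mu = -19.02.
D = 2 * (-2.996732 - -19.02) = 32.046536, which rounds to 32.0465.

32.0465


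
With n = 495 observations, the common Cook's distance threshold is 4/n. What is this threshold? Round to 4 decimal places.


The threshold is 4/n.
4/495 = 0.0081.

0.0081


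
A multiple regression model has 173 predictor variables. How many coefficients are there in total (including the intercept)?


Each predictor gets one coefficient, plus one intercept.
Total parameters = 173 + 1 = 174.

174


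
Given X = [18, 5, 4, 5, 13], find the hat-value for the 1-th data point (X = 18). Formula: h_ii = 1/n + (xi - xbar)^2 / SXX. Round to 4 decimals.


Compute xbar = 9.0000 with n = 5 observations.
SXX = 154.0000.
Leverage = 1/5 + (18 - 9.0000)^2/154.0000 = 0.7260.

0.7260


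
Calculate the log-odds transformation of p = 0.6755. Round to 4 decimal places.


1 - p = 0.3245.
p/(1-p) = 2.0817.
logit = ln(2.0817) = 0.7332.

0.7332


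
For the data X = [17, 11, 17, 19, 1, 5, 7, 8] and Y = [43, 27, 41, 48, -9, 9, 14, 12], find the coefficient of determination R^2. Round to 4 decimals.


The fitted line is Y = -9.2438 + 3.0465*X.
SSres = 40.8610, SStot = 2786.8750.
R^2 = 1 - SSres/SStot = 0.9853.

0.9853


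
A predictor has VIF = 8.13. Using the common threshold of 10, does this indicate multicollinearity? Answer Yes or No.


The threshold is 10.
VIF = 8.13 is < 10.
Multicollinearity indication: No.

No


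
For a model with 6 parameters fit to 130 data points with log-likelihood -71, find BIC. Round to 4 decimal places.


Compute k*ln(n) = 6*ln(130) = 6*4.867534 = 29.205204.
Then -2*loglik = 142.
BIC = 29.205204 + 142 = 171.205204, which rounds to 171.2052.

171.2052


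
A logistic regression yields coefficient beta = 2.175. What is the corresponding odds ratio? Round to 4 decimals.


Odds ratio = exp(beta) = exp(2.175).
= 8.8022.

8.8022


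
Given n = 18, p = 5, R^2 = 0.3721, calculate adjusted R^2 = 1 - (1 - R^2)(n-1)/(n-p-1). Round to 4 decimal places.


Using the formula:
(1 - 0.3721) = 0.6279.
Multiply by 17/12: 0.6279 * 17 = 10.6743, then 10.6743 / 12 = 0.8895.
Adj R^2 = 1 - 0.8895 = 0.1105.

0.1105


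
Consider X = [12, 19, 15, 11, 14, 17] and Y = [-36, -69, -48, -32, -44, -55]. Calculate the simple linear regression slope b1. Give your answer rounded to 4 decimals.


First compute the means: xbar = 14.6667, ybar = -47.3333.
Then S_xx = sum((xi - xbar)^2) = 45.3333.
S_xy = sum((xi - xbar)(yi - ybar)) = -200.6667.
b1 = S_xy / S_xx = -200.6667 / 45.3333 = -4.4265.

-4.4265


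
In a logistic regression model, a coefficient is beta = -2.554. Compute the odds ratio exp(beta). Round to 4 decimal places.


exp(-2.554) = 0.0778.
So the odds ratio is 0.0778.

0.0778


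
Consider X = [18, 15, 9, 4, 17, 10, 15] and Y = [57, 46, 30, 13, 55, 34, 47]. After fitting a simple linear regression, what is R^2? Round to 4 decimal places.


After computing the OLS fit (b0=1.6134, b1=3.0762):
SSres = 8.8216, SStot = 1463.4286.
R^2 = 1 - 8.8216/1463.4286 = 0.9940.

0.9940


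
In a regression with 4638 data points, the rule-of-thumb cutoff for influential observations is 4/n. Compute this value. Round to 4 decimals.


The threshold is 4/n.
4/4638 = 0.0009.

0.0009


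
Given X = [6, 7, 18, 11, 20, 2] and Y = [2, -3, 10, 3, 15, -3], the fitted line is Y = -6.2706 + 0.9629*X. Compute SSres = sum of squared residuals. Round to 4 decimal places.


Predicted values from Y = -6.2706 + 0.9629*X.
Residuals: [2.4932, -3.4697, -1.0616, -1.3213, 2.0126, 1.3448].
SSres = 26.9867.

26.9867


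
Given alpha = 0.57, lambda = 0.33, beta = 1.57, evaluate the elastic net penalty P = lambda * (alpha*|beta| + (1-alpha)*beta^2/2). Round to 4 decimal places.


alpha * |beta| = 0.57 * 1.57 = 0.8949.
(1-alpha) * beta^2/2 = 0.43 * 2.4649/2 = 0.5300.
Total = 0.33 * (0.8949 + 0.5300) = 0.4702.

0.4702


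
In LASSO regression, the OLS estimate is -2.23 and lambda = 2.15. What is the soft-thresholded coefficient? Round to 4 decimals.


Absolute value: |-2.23| = 2.23.
Compare to lambda = 2.15.
Since |beta| > lambda, coefficient = sign(beta)*(|beta| - lambda) = -0.0800.

-0.0800


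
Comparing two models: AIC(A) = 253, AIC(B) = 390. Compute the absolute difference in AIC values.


|AIC_A - AIC_B| = |253 - 390| = 137.
Model A is preferred (lower AIC).

137


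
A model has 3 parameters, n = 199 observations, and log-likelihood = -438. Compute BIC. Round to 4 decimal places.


ln(199) = 5.293305.
k * ln(n) = 3 * 5.293305 = 15.879915.
-2L = 876.
BIC = 15.879915 + 876 = 891.879915, which rounds to 891.8799.

891.8799


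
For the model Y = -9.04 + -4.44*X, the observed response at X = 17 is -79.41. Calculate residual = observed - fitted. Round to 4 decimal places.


Predicted = -9.04 + -4.44 * 17 = -84.5200.
Residual = -79.41 - -84.5200 = 5.1100.

5.1100


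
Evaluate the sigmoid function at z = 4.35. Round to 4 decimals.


First, exp(-4.3500) = 0.0129.
Then sigma(z) = 1/(1 + 0.0129) = 0.9873.

0.9873


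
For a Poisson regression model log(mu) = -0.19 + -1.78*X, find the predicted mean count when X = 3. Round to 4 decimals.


eta = -0.19 + -1.78 * 3 = -5.5300.
mu = exp(-5.5300) = 0.0040.

0.0040


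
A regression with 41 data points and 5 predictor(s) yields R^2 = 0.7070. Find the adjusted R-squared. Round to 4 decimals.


Plug in: Adj R^2 = 1 - (1 - 0.7070) * 40/35.
= 1 - 0.2930 * 40/35
= 1 - 11.7200 / 35
= 1 - 0.3349 = 0.6651.

0.6651


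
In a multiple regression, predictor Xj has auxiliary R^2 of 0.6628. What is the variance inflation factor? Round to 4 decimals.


VIF = 1 / (1 - 0.6628).
= 1 / 0.3372 = 2.9656.

2.9656


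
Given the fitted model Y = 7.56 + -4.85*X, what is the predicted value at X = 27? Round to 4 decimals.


Plug X = 27 into Y = 7.56 + -4.85*X:
Y = 7.56 + -130.9500 = -123.3900.

-123.3900


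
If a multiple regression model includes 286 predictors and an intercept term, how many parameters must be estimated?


Total coefficients = number of predictors + 1 (for the intercept).
= 286 + 1 = 287.

287


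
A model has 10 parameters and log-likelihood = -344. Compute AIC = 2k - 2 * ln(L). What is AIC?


AIC = 2k - 2*loglik = 2(10) - 2(-344).
= 20 + 688 = 708.

708


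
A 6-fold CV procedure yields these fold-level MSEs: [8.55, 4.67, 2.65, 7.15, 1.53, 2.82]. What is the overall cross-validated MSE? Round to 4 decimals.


Add all fold MSEs: 27.3700.
Divide by k = 6: 27.3700/6 = 4.5617.

4.5617


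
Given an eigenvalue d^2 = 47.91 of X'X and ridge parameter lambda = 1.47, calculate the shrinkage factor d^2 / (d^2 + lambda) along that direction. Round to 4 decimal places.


d^2 + lambda = 47.91 + 1.47 = 49.3800.
Shrinkage factor = 47.91/49.3800 = 0.9702.

0.9702


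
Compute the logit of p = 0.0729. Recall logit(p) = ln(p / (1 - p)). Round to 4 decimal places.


The odds are p/(1-p) = 0.0729 / 0.9271 = 0.0786.
logit(p) = ln(0.0786) = -2.5430.

-2.5430


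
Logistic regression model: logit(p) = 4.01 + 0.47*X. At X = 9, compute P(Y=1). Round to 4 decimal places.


Compute z = 4.01 + (0.47)(9) = 8.2400.
exp(-z) = 0.0003.
P = 1/(1 + 0.0003) = 0.9997.

0.9997


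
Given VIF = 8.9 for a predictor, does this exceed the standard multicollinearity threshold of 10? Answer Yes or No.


The threshold is 10.
VIF = 8.9 is < 10.
Multicollinearity indication: No.

No


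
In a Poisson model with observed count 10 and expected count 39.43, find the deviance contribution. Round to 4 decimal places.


First: ln(10/39.43) = -1.371942.
Then: 10 * -1.371942 = -13.719420.
y - mu = 10 - 39.43 = -29.43.
D = 2(-13.719420 - -29.43) = 31.421160, which rounds to 31.4212.

31.4212


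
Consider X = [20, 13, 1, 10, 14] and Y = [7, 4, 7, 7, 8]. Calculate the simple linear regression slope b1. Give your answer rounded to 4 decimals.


The sample means are xbar = 11.6000 and ybar = 6.6000.
Compute S_xx = 193.2000 and S_xy = -1.8000.
Slope b1 = S_xy / S_xx = -1.8000 / 193.2000 = -0.0093.

-0.0093


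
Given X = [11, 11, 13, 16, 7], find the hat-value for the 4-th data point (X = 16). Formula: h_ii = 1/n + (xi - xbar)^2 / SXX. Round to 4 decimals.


n = 5, xbar = 11.6000.
SXX = sum((xi - xbar)^2) = 43.2000.
h = 1/5 + (16 - 11.6000)^2 / 43.2000 = 0.6481.

0.6481


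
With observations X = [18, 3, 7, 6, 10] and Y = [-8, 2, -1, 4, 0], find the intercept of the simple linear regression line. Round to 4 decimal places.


First find the slope: b1 = -0.7232.
Means: xbar = 8.8000, ybar = -0.6000.
b0 = ybar - b1 * xbar = -0.6000 - -0.7232 * 8.8000 = 5.7645.

5.7645


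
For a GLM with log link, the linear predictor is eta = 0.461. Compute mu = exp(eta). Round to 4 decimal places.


Apply the inverse link:
mu = e^0.461 = 1.5857.

1.5857


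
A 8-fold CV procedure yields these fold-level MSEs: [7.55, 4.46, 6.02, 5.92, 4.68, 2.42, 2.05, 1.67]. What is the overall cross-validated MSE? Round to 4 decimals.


Total MSE across folds = 34.7700.
CV-MSE = 34.7700/8 = 4.3463.

4.3463


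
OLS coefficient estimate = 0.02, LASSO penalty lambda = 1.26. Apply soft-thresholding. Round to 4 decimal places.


Absolute value: |0.02| = 0.02.
Compare to lambda = 1.26.
Since |beta| <= lambda, the coefficient is set to 0.

0.0000


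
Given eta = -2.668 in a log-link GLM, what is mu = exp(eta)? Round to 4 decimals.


mu = exp(eta) = exp(-2.668).
= 0.0694.

0.0694


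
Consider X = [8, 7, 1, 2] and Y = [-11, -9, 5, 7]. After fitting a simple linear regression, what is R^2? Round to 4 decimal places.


After computing the OLS fit (b0=9.6757, b1=-2.5946):
SSres = 10.9189, SStot = 260.0000.
R^2 = 1 - 10.9189/260.0000 = 0.9580.

0.9580


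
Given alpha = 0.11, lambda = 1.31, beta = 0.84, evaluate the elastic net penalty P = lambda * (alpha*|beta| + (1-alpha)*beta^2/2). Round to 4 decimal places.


alpha * |beta| = 0.11 * 0.84 = 0.0924.
(1-alpha) * beta^2/2 = 0.89 * 0.7056/2 = 0.3140.
Total = 1.31 * (0.0924 + 0.3140) = 0.5324.

0.5324


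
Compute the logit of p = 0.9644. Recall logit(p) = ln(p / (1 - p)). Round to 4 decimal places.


1 - p = 0.0356.
p/(1-p) = 27.0899.
logit = ln(27.0899) = 3.2992.

3.2992


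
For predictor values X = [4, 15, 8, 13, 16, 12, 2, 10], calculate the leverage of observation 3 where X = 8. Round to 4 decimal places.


Mean of X: xbar = 10.0000.
SXX = 178.0000.
For X = 8: h = 1/8 + (8 - 10.0000)^2/178.0000 = 0.1475.

0.1475


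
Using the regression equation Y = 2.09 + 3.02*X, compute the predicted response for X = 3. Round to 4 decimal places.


Predicted value:
Y = 2.09 + (3.02)(3) = 2.09 + 9.0600 = 11.1500.

11.1500


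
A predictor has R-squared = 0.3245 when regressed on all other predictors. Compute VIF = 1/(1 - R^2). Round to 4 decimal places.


Denominator: 1 - 0.3245 = 0.6755.
VIF = 1 / 0.6755 = 1.4804.

1.4804
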